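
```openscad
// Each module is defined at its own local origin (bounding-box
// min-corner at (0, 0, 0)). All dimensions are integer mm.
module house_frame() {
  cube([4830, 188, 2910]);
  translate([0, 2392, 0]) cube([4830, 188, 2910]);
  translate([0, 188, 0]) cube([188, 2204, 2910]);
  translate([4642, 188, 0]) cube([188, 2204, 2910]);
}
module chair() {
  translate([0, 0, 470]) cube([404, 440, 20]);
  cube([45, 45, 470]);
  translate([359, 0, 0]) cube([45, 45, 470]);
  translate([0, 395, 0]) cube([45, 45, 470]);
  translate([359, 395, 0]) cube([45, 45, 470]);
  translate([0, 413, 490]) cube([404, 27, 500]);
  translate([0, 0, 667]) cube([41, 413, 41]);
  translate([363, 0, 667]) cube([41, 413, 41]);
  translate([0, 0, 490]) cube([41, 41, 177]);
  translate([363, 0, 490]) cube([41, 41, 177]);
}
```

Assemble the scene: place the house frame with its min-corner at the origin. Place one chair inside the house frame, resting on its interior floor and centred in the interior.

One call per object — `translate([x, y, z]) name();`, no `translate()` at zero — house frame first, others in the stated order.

house_frame();
translate([2213, 1070, 0]) chair();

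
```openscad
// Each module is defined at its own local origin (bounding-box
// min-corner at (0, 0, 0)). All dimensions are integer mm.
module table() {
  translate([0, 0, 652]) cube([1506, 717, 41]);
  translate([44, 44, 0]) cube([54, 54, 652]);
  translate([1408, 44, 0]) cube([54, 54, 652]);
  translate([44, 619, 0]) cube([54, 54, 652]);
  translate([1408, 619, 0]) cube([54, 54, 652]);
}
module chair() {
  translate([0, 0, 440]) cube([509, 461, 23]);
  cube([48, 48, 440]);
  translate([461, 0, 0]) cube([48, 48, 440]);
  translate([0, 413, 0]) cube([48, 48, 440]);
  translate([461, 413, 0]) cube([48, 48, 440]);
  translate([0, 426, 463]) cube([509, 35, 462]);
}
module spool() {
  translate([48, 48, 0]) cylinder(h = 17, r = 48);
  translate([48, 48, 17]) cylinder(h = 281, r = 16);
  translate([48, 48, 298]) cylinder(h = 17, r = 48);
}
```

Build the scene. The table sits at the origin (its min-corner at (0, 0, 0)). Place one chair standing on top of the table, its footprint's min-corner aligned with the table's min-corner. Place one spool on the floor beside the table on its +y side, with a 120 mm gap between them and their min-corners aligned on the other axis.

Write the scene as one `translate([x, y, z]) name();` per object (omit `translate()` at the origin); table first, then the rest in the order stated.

table();
translate([0, 0, 693]) chair();
translate([0, 837, 0]) spool();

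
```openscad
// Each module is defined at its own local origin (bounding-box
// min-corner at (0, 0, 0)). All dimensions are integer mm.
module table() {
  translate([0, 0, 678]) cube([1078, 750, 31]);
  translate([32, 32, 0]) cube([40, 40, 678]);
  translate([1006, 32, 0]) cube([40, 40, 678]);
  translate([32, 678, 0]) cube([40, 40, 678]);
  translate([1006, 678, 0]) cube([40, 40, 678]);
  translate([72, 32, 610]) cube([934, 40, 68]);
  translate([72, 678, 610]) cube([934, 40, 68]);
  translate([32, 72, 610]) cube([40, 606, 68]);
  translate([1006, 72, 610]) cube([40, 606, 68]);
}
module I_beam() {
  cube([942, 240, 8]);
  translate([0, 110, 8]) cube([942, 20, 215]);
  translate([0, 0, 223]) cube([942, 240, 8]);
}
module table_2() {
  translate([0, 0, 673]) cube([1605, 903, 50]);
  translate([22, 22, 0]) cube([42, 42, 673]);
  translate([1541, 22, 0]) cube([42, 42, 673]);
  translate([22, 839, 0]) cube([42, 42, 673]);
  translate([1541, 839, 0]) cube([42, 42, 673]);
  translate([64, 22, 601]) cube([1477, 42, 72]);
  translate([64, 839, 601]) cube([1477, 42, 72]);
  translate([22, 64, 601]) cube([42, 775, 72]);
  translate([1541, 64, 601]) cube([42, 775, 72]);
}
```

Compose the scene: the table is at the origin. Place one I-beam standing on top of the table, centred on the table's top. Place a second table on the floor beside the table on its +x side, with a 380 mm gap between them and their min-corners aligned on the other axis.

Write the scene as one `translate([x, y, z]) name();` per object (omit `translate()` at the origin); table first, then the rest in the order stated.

table();
translate([68, 255, 709]) I_beam();
translate([1458, 0, 0]) table_2();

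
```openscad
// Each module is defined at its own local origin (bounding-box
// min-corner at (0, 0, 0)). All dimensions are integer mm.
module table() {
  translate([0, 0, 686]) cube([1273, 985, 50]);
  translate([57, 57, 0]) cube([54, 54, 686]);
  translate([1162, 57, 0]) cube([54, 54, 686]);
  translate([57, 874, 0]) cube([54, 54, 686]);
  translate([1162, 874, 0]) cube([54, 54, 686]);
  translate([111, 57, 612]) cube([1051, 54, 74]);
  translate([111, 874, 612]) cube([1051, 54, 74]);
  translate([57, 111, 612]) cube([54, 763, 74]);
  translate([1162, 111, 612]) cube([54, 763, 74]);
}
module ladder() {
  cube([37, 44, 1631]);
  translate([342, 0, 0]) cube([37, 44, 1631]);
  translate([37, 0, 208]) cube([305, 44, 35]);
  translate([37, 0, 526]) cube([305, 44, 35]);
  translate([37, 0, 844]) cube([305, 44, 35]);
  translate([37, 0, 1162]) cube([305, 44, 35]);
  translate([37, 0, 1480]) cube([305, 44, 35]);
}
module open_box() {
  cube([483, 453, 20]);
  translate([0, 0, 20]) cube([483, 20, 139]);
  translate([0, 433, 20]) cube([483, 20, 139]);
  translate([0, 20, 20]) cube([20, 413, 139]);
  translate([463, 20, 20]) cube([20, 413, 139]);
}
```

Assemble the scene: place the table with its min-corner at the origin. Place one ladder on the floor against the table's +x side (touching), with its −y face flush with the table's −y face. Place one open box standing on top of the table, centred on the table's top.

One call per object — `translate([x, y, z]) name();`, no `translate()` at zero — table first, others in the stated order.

table();
translate([1273, 0, 0]) ladder();
translate([395, 266, 736]) open_box();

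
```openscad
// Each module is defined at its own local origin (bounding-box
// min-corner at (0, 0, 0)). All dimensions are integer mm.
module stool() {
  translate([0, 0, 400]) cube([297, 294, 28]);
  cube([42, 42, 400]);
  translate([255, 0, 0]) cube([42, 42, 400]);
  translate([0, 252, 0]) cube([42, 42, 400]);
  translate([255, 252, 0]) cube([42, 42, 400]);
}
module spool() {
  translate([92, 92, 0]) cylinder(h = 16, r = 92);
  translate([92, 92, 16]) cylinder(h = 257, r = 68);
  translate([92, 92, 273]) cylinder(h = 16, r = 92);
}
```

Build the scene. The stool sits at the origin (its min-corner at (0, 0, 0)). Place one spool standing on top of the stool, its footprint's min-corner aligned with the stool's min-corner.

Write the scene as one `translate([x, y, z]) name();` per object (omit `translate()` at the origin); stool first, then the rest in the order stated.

stool();
translate([0, 0, 428]) spool();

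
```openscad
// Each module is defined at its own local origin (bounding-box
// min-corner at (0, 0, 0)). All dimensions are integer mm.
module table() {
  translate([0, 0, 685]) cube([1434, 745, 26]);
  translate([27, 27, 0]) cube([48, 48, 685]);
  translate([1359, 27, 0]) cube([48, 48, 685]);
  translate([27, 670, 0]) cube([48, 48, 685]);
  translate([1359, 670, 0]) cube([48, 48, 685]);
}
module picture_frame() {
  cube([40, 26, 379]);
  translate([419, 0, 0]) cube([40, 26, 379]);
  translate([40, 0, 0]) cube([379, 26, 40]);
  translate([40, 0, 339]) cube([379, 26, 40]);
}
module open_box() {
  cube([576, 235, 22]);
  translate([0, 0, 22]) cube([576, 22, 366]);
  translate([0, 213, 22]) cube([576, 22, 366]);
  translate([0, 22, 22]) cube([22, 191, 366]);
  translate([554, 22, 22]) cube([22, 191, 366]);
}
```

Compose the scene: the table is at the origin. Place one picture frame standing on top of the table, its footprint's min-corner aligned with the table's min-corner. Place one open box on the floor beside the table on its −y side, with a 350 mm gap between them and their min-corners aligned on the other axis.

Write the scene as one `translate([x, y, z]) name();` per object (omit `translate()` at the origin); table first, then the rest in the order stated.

table();
translate([0, 0, 711]) picture_frame();
translate([0, -585, 0]) open_box();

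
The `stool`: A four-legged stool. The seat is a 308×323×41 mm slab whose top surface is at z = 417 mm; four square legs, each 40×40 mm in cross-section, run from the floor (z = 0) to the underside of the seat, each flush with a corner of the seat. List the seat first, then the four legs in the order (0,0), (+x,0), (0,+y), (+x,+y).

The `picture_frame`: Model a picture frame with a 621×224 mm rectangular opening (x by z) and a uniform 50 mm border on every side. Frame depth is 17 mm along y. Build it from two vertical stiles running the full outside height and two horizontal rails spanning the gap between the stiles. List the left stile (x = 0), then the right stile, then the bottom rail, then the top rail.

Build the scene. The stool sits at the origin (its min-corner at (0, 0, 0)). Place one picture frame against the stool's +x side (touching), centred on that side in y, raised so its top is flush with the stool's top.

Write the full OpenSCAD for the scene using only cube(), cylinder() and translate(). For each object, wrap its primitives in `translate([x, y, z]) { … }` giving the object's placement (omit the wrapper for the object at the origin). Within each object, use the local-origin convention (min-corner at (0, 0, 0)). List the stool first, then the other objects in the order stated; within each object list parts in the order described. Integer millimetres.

translate([0, 0, 376]) cube([308, 323, 41]);
cube([40, 40, 376]);
translate([268, 0, 0]) cube([40, 40, 376]);
translate([0, 283, 0]) cube([40, 40, 376]);
translate([268, 283, 0]) cube([40, 40, 376]);
translate([308, 153, 93]) {
  cube([50, 17, 324]);
  translate([671, 0, 0]) cube([50, 17, 324]);
  translate([50, 0, 0]) cube([621, 17, 50]);
  translate([50, 0, 274]) cube([621, 17, 50]);
}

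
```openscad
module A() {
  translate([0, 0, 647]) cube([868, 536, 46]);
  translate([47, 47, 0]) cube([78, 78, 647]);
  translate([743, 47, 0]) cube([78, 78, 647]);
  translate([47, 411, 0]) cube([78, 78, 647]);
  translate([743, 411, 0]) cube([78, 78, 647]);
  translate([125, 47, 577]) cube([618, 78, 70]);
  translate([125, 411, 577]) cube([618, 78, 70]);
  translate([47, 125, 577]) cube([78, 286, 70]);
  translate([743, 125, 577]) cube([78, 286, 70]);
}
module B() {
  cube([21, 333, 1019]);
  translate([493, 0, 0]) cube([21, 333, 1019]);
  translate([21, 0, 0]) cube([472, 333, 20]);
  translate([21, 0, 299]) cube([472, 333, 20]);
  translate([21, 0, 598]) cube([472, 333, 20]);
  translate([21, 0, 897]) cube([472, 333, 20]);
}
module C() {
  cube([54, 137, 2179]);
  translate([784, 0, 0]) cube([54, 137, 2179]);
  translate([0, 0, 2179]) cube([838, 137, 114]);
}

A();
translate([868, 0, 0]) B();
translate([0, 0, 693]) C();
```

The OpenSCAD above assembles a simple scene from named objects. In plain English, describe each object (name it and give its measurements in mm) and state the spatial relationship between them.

A is a table with a 868×536 mm rectangular top, 46 mm thick, top surface at z = 693 mm, supported by four 78×78 mm square legs, each inset 47 mm from the nearest pair of top edges, running from the floor. Four apron rails, 78 mm thick and 70 mm tall, run between adjacent legs with their top edges flush with the underside of the top and their outer faces flush with the legs' outer faces.

B is an open bookshelf. Two side panels, each 21 mm thick, 333 mm deep and 1019 mm tall, stand 514 mm apart (outside-to-outside). Between them sit 4 shelves, each 20 mm thick and 333 mm deep, spanning the full gap between the sides. The bottom shelf rests on the floor (its underside at z = 0) and the clear gap between one shelf's top and the next shelf's underside is 279 mm.

C is a door frame. The clear opening is 730 mm wide and 2179 mm high. Two 54 mm wide jambs, 137 mm deep, stand either side of the opening from the floor to the top of the opening. A 114 mm thick head sits across the top of both jambs, spanning the full outside width of the frame.

The bookshelf is against the table's +x side, with their −y faces flush. The door frame is on top of the table.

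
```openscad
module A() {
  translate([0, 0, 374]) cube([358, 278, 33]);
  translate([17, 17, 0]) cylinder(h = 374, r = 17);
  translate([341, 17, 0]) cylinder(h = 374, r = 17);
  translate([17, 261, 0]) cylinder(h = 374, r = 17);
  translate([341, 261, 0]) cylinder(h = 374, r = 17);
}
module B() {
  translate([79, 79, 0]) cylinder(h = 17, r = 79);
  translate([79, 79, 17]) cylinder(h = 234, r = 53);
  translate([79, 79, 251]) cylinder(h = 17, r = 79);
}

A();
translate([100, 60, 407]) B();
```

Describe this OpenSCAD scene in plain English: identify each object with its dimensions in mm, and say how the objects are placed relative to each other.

A is a four-legged stool. The seat is 358×278 mm, 33 mm thick, top at z = 407 mm. It stands on four round legs, each 34 mm in diameter, from z = 0 to the seat underside, each leg's axis is inset half a diameter from the nearest pair of seat edges (so the leg's bounding box is flush with the corner).

B is a spool: two coaxial disc flanges of radius 79 mm and thickness 17 mm, joined by a core cylinder of radius 53 mm and height 234 mm. The lower flange rests on z = 0 and the three cylinders share a vertical axis.

The spool is on top of the stool, centred.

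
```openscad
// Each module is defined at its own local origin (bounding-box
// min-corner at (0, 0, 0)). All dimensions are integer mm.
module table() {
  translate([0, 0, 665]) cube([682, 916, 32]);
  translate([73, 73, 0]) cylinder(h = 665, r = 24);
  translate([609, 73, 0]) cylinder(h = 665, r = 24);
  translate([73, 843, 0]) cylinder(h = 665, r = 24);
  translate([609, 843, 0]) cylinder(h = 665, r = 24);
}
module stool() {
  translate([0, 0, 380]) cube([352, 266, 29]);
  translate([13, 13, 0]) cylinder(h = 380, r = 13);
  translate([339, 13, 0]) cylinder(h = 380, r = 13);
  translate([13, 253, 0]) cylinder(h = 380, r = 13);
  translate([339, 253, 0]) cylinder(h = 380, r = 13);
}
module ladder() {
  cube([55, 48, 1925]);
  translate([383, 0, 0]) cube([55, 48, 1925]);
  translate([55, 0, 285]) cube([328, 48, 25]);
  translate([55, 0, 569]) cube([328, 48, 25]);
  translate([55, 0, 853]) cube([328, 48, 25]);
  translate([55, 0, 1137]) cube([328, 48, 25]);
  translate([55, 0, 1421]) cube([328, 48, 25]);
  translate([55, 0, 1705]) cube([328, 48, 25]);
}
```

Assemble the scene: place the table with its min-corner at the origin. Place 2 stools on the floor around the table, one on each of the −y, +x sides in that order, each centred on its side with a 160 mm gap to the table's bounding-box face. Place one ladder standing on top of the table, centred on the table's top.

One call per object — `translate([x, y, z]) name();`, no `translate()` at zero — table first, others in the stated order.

table();
translate([165, -426, 0]) stool();
translate([842, 325, 0]) stool();
translate([122, 434, 697]) ladder();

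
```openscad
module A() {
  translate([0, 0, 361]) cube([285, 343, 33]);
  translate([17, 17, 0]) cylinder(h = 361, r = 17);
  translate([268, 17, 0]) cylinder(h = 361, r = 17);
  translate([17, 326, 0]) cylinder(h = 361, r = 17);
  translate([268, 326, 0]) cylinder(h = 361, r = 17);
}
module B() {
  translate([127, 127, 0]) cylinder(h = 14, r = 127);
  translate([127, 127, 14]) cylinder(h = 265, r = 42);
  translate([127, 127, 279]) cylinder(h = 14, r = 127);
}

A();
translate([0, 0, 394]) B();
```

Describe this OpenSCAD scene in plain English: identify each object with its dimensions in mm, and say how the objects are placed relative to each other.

A is a four-legged stool. The seat is a 285×343×33 mm slab whose top surface is at z = 394 mm; four round legs, each 34 mm in diameter, run from the floor (z = 0) to the underside of the seat, each leg's axis is inset half a diameter from the nearest pair of seat edges (so the leg's bounding box is flush with the corner).

B is a spool: two coaxial disc flanges of radius 127 mm and thickness 14 mm, joined by a core cylinder of radius 42 mm and height 265 mm. The lower flange rests on z = 0 and the three cylinders share a vertical axis.

The spool is on top of the stool.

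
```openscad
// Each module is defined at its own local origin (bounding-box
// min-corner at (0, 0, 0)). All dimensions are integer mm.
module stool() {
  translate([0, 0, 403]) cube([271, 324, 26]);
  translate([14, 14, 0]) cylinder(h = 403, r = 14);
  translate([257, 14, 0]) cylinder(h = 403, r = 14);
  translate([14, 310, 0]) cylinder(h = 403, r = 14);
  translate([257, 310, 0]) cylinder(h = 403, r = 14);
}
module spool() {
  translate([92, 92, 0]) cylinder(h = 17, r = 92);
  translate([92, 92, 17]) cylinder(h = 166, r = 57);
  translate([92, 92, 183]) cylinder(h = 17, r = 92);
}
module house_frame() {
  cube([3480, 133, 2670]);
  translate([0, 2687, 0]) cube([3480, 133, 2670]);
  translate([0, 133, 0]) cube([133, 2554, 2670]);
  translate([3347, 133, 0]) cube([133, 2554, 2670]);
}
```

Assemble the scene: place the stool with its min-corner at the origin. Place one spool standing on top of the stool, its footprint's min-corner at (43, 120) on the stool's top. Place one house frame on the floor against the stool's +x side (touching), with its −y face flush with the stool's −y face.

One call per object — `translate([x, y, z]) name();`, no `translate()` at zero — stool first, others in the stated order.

stool();
translate([43, 120, 429]) spool();
translate([271, 0, 0]) house_frame();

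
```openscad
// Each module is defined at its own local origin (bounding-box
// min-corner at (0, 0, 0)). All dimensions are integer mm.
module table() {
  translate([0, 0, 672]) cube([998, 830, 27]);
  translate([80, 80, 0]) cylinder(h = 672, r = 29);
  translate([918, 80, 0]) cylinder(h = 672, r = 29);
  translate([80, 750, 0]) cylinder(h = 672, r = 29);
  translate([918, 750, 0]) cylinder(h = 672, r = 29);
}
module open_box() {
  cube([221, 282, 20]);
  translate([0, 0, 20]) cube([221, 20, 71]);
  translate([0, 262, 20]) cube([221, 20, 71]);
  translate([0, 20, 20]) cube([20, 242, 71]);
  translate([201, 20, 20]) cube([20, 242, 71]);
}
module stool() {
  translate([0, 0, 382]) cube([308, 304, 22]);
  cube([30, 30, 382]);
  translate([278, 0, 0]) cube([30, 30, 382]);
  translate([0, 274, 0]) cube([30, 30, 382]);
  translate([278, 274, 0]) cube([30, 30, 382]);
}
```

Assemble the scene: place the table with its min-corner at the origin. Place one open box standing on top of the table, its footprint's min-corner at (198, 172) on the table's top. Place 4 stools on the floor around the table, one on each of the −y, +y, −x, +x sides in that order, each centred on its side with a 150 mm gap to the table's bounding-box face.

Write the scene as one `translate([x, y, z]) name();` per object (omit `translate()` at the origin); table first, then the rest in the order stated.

table();
translate([198, 172, 699]) open_box();
translate([345, -454, 0]) stool();
translate([345, 980, 0]) stool();
translate([-458, 263, 0]) stool();
translate([1148, 263, 0]) stool();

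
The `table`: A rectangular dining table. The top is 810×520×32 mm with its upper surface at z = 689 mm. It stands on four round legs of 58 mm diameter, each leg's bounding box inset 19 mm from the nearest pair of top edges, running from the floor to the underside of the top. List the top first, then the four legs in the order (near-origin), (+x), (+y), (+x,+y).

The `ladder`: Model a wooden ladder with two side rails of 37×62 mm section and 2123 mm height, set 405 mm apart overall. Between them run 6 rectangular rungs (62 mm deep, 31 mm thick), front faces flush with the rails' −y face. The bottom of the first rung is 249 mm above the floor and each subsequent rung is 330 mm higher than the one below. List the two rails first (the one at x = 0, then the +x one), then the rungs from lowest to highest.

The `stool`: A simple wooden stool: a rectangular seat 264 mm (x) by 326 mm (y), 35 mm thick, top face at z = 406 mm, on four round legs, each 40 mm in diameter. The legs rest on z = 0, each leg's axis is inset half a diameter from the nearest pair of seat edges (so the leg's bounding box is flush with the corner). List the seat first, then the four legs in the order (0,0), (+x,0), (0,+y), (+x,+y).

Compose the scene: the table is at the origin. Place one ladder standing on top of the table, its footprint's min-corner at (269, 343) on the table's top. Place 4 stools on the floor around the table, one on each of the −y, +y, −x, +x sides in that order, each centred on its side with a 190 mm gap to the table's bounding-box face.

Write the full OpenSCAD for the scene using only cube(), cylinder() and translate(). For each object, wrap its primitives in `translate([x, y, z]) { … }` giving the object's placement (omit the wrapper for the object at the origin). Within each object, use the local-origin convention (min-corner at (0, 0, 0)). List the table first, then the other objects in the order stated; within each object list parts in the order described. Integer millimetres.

translate([0, 0, 657]) cube([810, 520, 32]);
translate([48, 48, 0]) cylinder(h = 657, r = 29);
translate([762, 48, 0]) cylinder(h = 657, r = 29);
translate([48, 472, 0]) cylinder(h = 657, r = 29);
translate([762, 472, 0]) cylinder(h = 657, r = 29);
translate([269, 343, 689]) {
  cube([37, 62, 2123]);
  translate([368, 0, 0]) cube([37, 62, 2123]);
  translate([37, 0, 249]) cube([331, 62, 31]);
  translate([37, 0, 579]) cube([331, 62, 31]);
  translate([37, 0, 909]) cube([331, 62, 31]);
  translate([37, 0, 1239]) cube([331, 62, 31]);
  translate([37, 0, 1569]) cube([331, 62, 31]);
  translate([37, 0, 1899]) cube([331, 62, 31]);
}
translate([273, -516, 0]) {
  translate([0, 0, 371]) cube([264, 326, 35]);
  translate([20, 20, 0]) cylinder(h = 371, r = 20);
  translate([244, 20, 0]) cylinder(h = 371, r = 20);
  translate([20, 306, 0]) cylinder(h = 371, r = 20);
  translate([244, 306, 0]) cylinder(h = 371, r = 20);
}
translate([273, 710, 0]) {
  translate([0, 0, 371]) cube([264, 326, 35]);
  translate([20, 20, 0]) cylinder(h = 371, r = 20);
  translate([244, 20, 0]) cylinder(h = 371, r = 20);
  translate([20, 306, 0]) cylinder(h = 371, r = 20);
  translate([244, 306, 0]) cylinder(h = 371, r = 20);
}
translate([-454, 97, 0]) {
  translate([0, 0, 371]) cube([264, 326, 35]);
  translate([20, 20, 0]) cylinder(h = 371, r = 20);
  translate([244, 20, 0]) cylinder(h = 371, r = 20);
  translate([20, 306, 0]) cylinder(h = 371, r = 20);
  translate([244, 306, 0]) cylinder(h = 371, r = 20);
}
translate([1000, 97, 0]) {
  translate([0, 0, 371]) cube([264, 326, 35]);
  translate([20, 20, 0]) cylinder(h = 371, r = 20);
  translate([244, 20, 0]) cylinder(h = 371, r = 20);
  translate([20, 306, 0]) cylinder(h = 371, r = 20);
  translate([244, 306, 0]) cylinder(h = 371, r = 20);
}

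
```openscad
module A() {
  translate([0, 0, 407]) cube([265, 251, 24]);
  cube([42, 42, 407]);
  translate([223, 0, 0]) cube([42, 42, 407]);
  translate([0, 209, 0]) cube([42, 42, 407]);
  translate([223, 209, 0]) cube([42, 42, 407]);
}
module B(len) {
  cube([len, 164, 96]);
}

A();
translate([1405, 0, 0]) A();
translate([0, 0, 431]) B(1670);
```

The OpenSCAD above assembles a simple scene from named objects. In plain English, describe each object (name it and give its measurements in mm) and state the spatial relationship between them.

A is a four-legged stool. The seat is 265×251 mm, 24 mm thick, top at z = 431 mm. It stands on four square legs, each 42×42 mm in cross-section, from z = 0 to the seat underside, each flush with a corner of the seat.

B is a rectangular beam 1670 mm long (x), 164 mm deep (y), 96 mm thick (z).

The beam spans the tops of two stools placed 1140 mm apart, resting at z = 431 mm.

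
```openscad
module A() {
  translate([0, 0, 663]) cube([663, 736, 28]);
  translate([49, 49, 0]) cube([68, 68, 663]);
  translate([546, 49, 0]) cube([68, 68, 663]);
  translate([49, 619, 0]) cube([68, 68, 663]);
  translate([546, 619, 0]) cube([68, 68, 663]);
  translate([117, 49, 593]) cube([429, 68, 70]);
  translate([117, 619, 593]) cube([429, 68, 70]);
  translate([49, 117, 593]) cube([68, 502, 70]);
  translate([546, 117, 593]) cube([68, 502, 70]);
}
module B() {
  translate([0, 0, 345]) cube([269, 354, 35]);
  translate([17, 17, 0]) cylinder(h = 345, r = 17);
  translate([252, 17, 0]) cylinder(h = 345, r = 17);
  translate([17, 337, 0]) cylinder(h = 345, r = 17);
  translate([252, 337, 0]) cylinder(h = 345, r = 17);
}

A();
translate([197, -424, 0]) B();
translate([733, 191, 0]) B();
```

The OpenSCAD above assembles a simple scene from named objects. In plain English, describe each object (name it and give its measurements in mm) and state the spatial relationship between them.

A is a rectangular dining table. The top is 663×736×28 mm with its upper surface at z = 691 mm. It stands on four 68×68 mm square legs, each inset 49 mm from the nearest pair of top edges, running from the floor to the underside of the top. Four apron rails, 68 mm thick and 70 mm tall, run between adjacent legs with their top edges flush with the underside of the top and their outer faces flush with the legs' outer faces.

B is a four-legged stool. The seat is 269×354 mm, 35 mm thick, top at z = 380 mm. It stands on four round legs, each 34 mm in diameter, from z = 0 to the seat underside, each leg's axis is inset half a diameter from the nearest pair of seat edges (so the leg's bounding box is flush with the corner).

Two stools sit around the table at the −y, +x sides.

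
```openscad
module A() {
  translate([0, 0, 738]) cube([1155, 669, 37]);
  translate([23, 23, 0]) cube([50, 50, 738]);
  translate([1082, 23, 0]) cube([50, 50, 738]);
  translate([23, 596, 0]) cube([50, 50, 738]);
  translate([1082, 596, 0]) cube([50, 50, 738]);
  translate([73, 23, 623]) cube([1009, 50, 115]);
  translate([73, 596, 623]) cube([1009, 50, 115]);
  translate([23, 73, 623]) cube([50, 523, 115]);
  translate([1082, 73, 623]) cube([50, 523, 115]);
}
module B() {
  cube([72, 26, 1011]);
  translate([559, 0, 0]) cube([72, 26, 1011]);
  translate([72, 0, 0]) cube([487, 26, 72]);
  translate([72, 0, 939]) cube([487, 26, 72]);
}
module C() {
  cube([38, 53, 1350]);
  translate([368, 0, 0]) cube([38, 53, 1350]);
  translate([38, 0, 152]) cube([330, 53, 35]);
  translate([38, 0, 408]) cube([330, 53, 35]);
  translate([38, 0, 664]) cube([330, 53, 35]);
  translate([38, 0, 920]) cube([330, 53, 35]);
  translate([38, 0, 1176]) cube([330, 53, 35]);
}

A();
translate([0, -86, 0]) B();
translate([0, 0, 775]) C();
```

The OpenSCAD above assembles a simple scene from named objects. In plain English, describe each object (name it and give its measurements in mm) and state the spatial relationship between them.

A is a rectangular dining table. The top is 1155×669×37 mm with its upper surface at z = 775 mm. It stands on four 50×50 mm square legs, each inset 23 mm from the nearest pair of top edges, running from the floor to the underside of the top. Four apron rails, 50 mm thick and 115 mm tall, run between adjacent legs with their top edges flush with the underside of the top and their outer faces flush with the legs' outer faces.

B is a rectangular picture frame lying in the x–z plane (depth along y). The opening is 487 mm wide (x) by 867 mm tall (z), surrounded by a border 72 mm wide on all four sides. The frame is 26 mm deep and is made of two full-height vertical stiles with two horizontal rails fitted between them.

C is a wooden ladder with two side rails of 38×53 mm section and 1350 mm height, set 406 mm apart overall. Between them run 5 rectangular rungs (53 mm deep, 35 mm thick), front faces flush with the rails' −y face. The bottom of the first rung is 152 mm above the floor and each subsequent rung is 256 mm higher than the one below.

The picture frame is on the floor beside the table on its −y side. The ladder is on top of the table.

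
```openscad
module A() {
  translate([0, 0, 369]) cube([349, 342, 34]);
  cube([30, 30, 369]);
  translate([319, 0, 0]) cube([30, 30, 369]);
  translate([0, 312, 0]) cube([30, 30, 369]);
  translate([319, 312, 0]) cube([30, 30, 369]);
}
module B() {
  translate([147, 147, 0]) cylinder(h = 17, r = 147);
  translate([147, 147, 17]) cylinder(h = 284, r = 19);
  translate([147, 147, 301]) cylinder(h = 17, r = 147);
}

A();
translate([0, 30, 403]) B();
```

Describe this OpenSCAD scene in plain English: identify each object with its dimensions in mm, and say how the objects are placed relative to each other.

A is a simple wooden stool: a rectangular seat 349 mm (x) by 342 mm (y), 34 mm thick, top face at z = 403 mm, on four square legs, each 30×30 mm in cross-section. The legs rest on z = 0, each flush with a corner of the seat.

B is a spool: two coaxial disc flanges of radius 147 mm and thickness 17 mm, joined by a core cylinder of radius 19 mm and height 284 mm. The lower flange rests on z = 0 and the three cylinders share a vertical axis.

The spool is on top of the stool.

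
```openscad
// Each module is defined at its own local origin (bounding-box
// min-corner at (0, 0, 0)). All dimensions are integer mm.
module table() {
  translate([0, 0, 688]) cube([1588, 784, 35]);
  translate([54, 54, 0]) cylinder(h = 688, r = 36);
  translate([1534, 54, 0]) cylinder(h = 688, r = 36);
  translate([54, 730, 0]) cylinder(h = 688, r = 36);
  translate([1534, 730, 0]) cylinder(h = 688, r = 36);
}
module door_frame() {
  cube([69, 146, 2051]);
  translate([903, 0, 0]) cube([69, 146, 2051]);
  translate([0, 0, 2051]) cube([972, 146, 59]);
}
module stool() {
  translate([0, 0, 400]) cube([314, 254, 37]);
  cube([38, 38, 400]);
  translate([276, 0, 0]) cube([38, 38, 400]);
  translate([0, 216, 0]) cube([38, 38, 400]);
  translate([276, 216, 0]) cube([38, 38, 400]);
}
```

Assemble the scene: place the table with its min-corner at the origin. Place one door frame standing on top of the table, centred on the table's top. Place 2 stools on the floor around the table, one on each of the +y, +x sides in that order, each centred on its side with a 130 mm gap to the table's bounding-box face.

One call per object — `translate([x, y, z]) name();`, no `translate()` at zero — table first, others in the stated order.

table();
translate([308, 319, 723]) door_frame();
translate([637, 914, 0]) stool();
translate([1718, 265, 0]) stool();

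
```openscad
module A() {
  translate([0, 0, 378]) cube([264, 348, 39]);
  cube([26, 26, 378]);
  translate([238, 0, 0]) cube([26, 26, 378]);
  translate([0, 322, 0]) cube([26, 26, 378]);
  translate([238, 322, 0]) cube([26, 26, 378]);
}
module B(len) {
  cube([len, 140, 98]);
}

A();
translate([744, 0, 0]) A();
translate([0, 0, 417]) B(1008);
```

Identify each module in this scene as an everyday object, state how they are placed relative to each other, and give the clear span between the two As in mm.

Second stool starts at x = 744; first ends at x = 264; clear span = 744 − 264 = 480 mm.

A is a stool. B is a beam. A beam spans the tops of two stools. The clear span between the two stools is 480 mm.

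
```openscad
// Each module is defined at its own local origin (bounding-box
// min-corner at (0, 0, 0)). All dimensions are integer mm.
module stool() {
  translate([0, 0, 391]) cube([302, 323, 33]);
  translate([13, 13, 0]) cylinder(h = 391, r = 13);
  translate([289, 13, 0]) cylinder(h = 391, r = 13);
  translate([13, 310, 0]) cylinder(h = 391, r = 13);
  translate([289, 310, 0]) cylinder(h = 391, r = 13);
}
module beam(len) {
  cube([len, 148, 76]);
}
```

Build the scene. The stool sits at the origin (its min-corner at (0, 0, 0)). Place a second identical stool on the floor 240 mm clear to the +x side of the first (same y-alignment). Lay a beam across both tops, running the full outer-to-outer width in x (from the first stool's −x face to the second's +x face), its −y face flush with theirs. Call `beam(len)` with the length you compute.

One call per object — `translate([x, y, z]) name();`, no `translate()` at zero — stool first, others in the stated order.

stool();
translate([542, 0, 0]) stool();
translate([0, 0, 424]) beam(844);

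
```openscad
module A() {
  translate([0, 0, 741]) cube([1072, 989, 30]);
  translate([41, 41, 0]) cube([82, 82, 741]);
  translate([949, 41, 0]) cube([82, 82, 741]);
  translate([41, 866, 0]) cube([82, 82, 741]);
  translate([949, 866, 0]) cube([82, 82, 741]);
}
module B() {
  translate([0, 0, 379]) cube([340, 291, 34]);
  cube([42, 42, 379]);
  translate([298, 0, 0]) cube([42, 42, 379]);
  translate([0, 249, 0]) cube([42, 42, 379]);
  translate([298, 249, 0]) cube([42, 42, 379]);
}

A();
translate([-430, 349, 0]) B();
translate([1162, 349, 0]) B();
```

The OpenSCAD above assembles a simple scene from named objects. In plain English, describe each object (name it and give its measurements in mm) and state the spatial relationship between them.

A is a table: top 1072 mm (x) × 989 mm (y), 30 mm thick, upper face at z = 771 mm, on four 82×82 mm square legs, each inset 41 mm from the nearest pair of top edges, running from z = 0 to the bottom of the top.

B is a four-legged stool. The seat is 340×291 mm, 34 mm thick, top at z = 413 mm. It stands on four square legs, each 42×42 mm in cross-section, from z = 0 to the seat underside, each flush with a corner of the seat.

Two stools sit around the table at the −x, +x sides.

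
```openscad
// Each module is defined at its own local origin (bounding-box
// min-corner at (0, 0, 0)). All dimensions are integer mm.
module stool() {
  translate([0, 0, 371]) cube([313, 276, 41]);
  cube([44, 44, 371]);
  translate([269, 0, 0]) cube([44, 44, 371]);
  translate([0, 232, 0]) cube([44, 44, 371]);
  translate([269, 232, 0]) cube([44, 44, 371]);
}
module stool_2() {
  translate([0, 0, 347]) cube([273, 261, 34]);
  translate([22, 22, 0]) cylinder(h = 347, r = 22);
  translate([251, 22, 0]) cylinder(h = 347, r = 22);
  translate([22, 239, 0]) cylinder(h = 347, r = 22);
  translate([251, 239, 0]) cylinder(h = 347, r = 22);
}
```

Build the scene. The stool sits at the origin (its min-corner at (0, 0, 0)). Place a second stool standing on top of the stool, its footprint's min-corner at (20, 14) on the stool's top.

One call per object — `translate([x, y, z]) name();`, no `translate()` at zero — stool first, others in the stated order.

stool();
translate([20, 14, 412]) stool_2();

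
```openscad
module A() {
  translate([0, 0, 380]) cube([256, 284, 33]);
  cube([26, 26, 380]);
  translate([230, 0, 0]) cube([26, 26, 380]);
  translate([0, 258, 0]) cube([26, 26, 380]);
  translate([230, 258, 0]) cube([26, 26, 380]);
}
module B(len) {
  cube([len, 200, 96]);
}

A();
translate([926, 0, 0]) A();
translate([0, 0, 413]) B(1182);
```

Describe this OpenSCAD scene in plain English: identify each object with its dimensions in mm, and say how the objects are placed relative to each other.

A is a simple wooden stool: a rectangular seat 256 mm (x) by 284 mm (y), 33 mm thick, top face at z = 413 mm, on four square legs, each 26×26 mm in cross-section. The legs rest on z = 0, each flush with a corner of the seat.

B is a rectangular beam 1182 mm long (x), 200 mm deep (y), 96 mm thick (z).

The beam spans the tops of two stools placed 670 mm apart, resting at z = 413 mm.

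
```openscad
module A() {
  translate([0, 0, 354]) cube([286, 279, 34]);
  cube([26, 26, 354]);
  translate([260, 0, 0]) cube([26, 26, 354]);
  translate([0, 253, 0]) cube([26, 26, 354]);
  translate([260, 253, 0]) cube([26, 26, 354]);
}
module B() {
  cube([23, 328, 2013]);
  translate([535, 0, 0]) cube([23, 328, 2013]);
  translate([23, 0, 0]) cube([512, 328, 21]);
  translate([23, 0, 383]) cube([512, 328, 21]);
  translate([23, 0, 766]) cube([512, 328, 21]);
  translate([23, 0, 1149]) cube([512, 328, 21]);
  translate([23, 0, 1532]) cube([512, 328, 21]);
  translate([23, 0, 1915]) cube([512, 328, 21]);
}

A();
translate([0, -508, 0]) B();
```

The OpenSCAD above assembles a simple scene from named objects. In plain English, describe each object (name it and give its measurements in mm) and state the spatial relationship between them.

A is a simple wooden stool: a rectangular seat 286 mm (x) by 279 mm (y), 34 mm thick, top face at z = 388 mm, on four square legs, each 26×26 mm in cross-section. The legs rest on z = 0, each flush with a corner of the seat.

B is an open bookshelf. Two side panels, each 23 mm thick, 328 mm deep and 2013 mm tall, stand 558 mm apart (outside-to-outside). Between them sit 6 shelves, each 21 mm thick and 328 mm deep, spanning the full gap between the sides. The bottom shelf rests on the floor (its underside at z = 0) and the clear gap between one shelf's top and the next shelf's underside is 362 mm.

The bookshelf is on the floor beside the stool on its −y side.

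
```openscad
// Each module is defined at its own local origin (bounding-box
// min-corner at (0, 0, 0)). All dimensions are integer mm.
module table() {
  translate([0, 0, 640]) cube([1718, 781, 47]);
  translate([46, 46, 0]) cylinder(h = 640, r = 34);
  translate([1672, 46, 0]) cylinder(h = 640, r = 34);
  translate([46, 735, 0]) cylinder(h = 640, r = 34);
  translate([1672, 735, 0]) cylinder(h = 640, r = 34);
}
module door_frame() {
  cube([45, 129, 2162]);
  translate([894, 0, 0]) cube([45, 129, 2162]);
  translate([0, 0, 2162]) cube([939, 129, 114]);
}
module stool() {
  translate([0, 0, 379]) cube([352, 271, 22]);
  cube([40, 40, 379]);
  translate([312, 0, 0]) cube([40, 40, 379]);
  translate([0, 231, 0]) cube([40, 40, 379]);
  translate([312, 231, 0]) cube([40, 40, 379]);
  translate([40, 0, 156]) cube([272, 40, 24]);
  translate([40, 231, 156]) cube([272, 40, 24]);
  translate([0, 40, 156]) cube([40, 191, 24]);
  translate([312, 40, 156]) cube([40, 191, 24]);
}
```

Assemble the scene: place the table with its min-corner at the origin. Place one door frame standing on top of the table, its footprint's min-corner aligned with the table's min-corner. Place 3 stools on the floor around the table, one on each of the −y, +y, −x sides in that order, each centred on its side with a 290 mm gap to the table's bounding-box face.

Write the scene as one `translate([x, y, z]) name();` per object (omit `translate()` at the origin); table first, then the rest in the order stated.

table();
translate([0, 0, 687]) door_frame();
translate([683, -561, 0]) stool();
translate([683, 1071, 0]) stool();
translate([-642, 255, 0]) stool();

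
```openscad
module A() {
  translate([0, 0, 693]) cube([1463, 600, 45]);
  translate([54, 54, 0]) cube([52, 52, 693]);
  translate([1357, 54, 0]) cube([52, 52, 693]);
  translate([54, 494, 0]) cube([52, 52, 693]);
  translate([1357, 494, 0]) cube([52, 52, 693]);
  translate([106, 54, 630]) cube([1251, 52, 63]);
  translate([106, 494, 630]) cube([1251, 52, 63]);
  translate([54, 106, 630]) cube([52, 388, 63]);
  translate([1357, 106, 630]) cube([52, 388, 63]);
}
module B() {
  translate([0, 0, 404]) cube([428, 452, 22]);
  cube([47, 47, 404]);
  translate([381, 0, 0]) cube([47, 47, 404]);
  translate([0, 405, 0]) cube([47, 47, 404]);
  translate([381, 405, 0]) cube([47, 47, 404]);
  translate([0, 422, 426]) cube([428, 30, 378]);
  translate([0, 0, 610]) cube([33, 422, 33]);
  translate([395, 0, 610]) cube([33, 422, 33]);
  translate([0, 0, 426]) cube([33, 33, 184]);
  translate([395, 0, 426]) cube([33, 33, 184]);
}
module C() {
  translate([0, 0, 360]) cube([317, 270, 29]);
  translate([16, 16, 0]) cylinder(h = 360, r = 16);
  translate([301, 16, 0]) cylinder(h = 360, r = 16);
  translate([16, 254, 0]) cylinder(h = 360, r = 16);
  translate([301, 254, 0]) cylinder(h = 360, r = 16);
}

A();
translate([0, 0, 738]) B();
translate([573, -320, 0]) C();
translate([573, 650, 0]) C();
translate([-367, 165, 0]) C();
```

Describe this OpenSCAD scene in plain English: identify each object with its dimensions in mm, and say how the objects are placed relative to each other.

A is a rectangular dining table. The top is 1463×600×45 mm with its upper surface at z = 738 mm. It stands on four 52×52 mm square legs, each inset 54 mm from the nearest pair of top edges, running from the floor to the underside of the top. Four apron rails, 52 mm thick and 63 mm tall, run between adjacent legs with their top edges flush with the underside of the top and their outer faces flush with the legs' outer faces.

B is a chair: 428×452 mm seat, 22 mm thick, top at z = 426 mm, on four 47 mm square corner legs flush with the seat edges. A 30 mm thick backrest slab spans the full seat width, extending 378 mm above the seat top, its back face flush with the seat's +y edge. Two armrests of 33×33 mm section run along each side from the seat's front edge to the front of the backrest, top faces 217 mm above the seat top and outer faces flush with the seat's x-edges; a 33×33 mm post under the front of each armrest stands on the seat at the front corner.

C is a four-legged stool. The seat is a 317×270×29 mm slab whose top surface is at z = 389 mm; four round legs, each 32 mm in diameter, run from the floor (z = 0) to the underside of the seat, each leg's axis is inset half a diameter from the nearest pair of seat edges (so the leg's bounding box is flush with the corner).

The chair is on top of the table. Three stools sit around the table at the −y, +y, −x sides.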